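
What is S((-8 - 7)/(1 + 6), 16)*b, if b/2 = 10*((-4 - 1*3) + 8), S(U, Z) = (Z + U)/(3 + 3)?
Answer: 970/21 ≈ 46.190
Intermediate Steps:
S(U, Z) = U/6 + Z/6 (S(U, Z) = (U + Z)/6 = (U + Z)*(⅙) = U/6 + Z/6)
b = 20 (b = 2*(10*((-4 - 1*3) + 8)) = 2*(10*((-4 - 3) + 8)) = 2*(10*(-7 + 8)) = 2*(10*1) = 2*10 = 20)
S((-8 - 7)/(1 + 6), 16)*b = (((-8 - 7)/(1 + 6))/6 + (⅙)*16)*20 = ((-15/7)/6 + 8/3)*20 = ((-15*⅐)/6 + 8/3)*20 = ((⅙)*(-15/7) + 8/3)*20 = (-5/14 + 8/3)*20 = (97/42)*20 = 970/21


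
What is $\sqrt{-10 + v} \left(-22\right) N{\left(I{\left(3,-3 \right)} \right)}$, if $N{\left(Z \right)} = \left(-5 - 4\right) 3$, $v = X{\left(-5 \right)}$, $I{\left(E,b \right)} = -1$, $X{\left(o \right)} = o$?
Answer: $594 i \sqrt{15} \approx 2300.6 i$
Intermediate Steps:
$v = -5$
$N{\left(Z \right)} = -27$ ($N{\left(Z \right)} = \left(-9\right) 3 = -27$)
$\sqrt{-10 + v} \left(-22\right) N{\left(I{\left(3,-3 \right)} \right)} = \sqrt{-10 - 5} \left(-22\right) \left(-27\right) = \sqrt{-15} \left(-22\right) \left(-27\right) = i \sqrt{15} \left(-22\right) \left(-27\right) = - 22 i \sqrt{15} \left(-27\right) = 594 i \sqrt{15}$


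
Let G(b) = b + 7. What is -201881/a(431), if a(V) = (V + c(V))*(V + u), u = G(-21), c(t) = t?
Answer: -201881/359454 ≈ -0.56163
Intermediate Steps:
G(b) = 7 + b
u = -14 (u = 7 - 21 = -14)
a(V) = 2*V*(-14 + V) (a(V) = (V + V)*(V - 14) = (2*V)*(-14 + V) = 2*V*(-14 + V))
-201881/a(431) = -201881*1/(862*(-14 + 431)) = -201881/(2*431*417) = -201881/359454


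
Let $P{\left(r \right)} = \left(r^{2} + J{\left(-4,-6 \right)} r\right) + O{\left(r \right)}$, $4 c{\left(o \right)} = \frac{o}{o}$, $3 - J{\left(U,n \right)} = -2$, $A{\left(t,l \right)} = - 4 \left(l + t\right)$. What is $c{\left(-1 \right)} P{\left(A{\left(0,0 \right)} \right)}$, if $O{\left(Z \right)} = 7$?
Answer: $\frac{7}{4} \approx 1.75$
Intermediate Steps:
$A{\left(t,l \right)} = - 4 l - 4 t$
$J{\left(U,n \right)} = 5$ ($J{\left(U,n \right)} = 3 - -2 = 3 + 2 = 5$)
$c{\left(o \right)} = \frac{1}{4}$ ($c{\left(o \right)} = \frac{o \frac{1}{o}}{4} = \frac{1}{4} \cdot 1 = \frac{1}{4}$)
$P{\left(r \right)} = 7 + r^{2} + 5 r$ ($P{\left(r \right)} = \left(r^{2} + 5 r\right) + 7 = 7 + r^{2} + 5 r$)
$c{\left(-1 \right)} P{\left(A{\left(0,0 \right)} \right)} = \frac{7 + \left(\left(-4\right) 0 - 0\right)^{2} + 5 \left(\left(-4\right) 0 - 0\right)}{4} = \frac{7 + \left(0 + 0\right)^{2} + 5 \left(0 + 0\right)}{4} = \frac{7 + 0^{2} + 5 \cdot 0}{4} = \frac{7 + 0 + 0}{4} = \frac{1}{4} \cdot 7 = \frac{7}{4}$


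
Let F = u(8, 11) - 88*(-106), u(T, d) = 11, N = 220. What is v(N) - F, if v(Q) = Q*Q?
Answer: 39061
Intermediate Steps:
v(Q) = Q**2
F = 9339 (F = 11 - 88*(-106) = 11 + 9328 = 9339)
v(N) - F = 220**2 - 1*9339 = 48400 - 9339 = 39061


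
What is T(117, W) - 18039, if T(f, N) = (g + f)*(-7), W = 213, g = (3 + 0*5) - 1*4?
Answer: -18851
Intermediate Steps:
g = -1 (g = (3 + 0) - 4 = 3 - 4 = -1)
T(f, N) = 7 - 7*f (T(f, N) = (-1 + f)*(-7) = 7 - 7*f)
T(117, W) - 18039 = (7 - 7*117) - 18039 = (7 - 819) - 18039 = -812 - 18039 = -18851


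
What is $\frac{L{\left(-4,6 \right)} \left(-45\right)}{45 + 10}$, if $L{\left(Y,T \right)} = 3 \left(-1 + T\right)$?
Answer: $- \frac{135}{11} \approx -12.273$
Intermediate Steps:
$L{\left(Y,T \right)} = -3 + 3 T$
$\frac{L{\left(-4,6 \right)} \left(-45\right)}{45 + 10} = \frac{\left(-3 + 3 \cdot 6\right) \left(-45\right)}{45 + 10} = \frac{\left(-3 + 18\right) \left(-45\right)}{55} = 15 \left(-45\right) \frac{1}{55} = \left(-675\right) \frac{1}{55} = - \frac{135}{11}$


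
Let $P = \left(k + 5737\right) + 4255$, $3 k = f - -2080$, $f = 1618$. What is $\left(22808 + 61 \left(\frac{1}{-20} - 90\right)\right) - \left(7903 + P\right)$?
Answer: $- \frac{108763}{60} \approx -1812.7$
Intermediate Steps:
$k = \frac{3698}{3}$ ($k = \frac{1618 - -2080}{3} = \frac{1618 + 2080}{3} = \frac{1}{3} \cdot 3698 = \frac{3698}{3} \approx 1232.7$)
$P = \frac{33674}{3}$ ($P = \left(\frac{3698}{3} + 5737\right) + 4255 = \frac{20909}{3} + 4255 = \frac{33674}{3} \approx 11225.0$)
$\left(22808 + 61 \left(\frac{1}{-20} - 90\right)\right) - \left(7903 + P\right) = \left(22808 + 61 \left(\frac{1}{-20} - 90\right)\right) - \frac{57383}{3} = \left(22808 + 61 \left(- \frac{1}{20} - 90\right)\right) - \frac{57383}{3} = \left(22808 + 61 \left(- \frac{1801}{20}\right)\right) - \frac{57383}{3} = \left(22808 - \frac{109861}{20}\right) - \frac{57383}{3} = \frac{346299}{20} - \frac{57383}{3} = - \frac{108763}{60}$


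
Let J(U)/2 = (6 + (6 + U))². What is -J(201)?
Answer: -90738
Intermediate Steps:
J(U) = 2*(12 + U)² (J(U) = 2*(6 + (6 + U))² = 2*(12 + U)²)
-J(201) = -2*(12 + 201)² = -2*213² = -2*45369 = -1*90738 = -90738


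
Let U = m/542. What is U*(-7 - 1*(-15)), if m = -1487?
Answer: -5948/271 ≈ -21.948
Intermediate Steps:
U = -1487/542 ≈ -2.7435
U*(-7 - 1*(-15)) = -1487*(-7 - 1*(-15))/542 = -1487*(-7 + 15)/542 = -1487/542*8 = -5948/271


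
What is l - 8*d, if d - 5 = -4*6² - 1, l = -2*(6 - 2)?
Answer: 1112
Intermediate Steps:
l = -8 (l = -2*4 = -8)
d = -140 (d = 5 + (-4*6² - 1) = 5 + (-4*36 - 1) = 5 + (-144 - 1) = 5 - 145 = -140)
l - 8*d = -8 - 8*(-140) = -8 + 1120 = 1112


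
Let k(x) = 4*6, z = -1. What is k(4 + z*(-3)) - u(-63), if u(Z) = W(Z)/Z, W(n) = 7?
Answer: 217/9 ≈ 24.111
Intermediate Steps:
k(x) = 24
u(Z) = 7/Z
k(4 + z*(-3)) - u(-63) = 24 - 7/(-63) = 24 - 7*(-1)/63 = 24 - 1*(-1/9) = 24 + 1/9 = 217/9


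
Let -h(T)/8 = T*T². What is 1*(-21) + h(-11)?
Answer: 10627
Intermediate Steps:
h(T) = -8*T³ (h(T) = -8*T*T² = -8*T³)
1*(-21) + h(-11) = 1*(-21) - 8*(-11)³ = -21 - 8*(-1331) = -21 + 10648 = 10627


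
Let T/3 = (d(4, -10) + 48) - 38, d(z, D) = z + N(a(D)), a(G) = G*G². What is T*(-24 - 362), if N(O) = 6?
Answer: -23160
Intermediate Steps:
a(G) = G³
d(z, D) = 6 + z (d(z, D) = z + 6 = 6 + z)
T = 60 (T = 3*(((6 + 4) + 48) - 38) = 3*((10 + 48) - 38) = 3*(58 - 38) = 3*20 = 60)
T*(-24 - 362) = 60*(-24 - 362) = 60*(-386) = -23160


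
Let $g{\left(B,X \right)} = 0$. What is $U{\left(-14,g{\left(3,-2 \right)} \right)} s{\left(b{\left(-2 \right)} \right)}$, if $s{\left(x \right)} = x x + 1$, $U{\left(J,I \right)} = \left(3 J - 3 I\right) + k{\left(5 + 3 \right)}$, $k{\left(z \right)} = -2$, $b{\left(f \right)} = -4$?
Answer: $-748$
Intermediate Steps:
$U{\left(J,I \right)} = -2 - 3 I + 3 J$ ($U{\left(J,I \right)} = \left(3 J - 3 I\right) - 2 = \left(- 3 I + 3 J\right) - 2 = -2 - 3 I + 3 J$)
$s{\left(x \right)} = 1 + x^{2}$ ($s{\left(x \right)} = x^{2} + 1 = 1 + x^{2}$)
$U{\left(-14,g{\left(3,-2 \right)} \right)} s{\left(b{\left(-2 \right)} \right)} = \left(-2 - 0 + 3 \left(-14\right)\right) \left(1 + \left(-4\right)^{2}\right) = \left(-2 + 0 - 42\right) \left(1 + 16\right) = \left(-44\right) 17 = -748$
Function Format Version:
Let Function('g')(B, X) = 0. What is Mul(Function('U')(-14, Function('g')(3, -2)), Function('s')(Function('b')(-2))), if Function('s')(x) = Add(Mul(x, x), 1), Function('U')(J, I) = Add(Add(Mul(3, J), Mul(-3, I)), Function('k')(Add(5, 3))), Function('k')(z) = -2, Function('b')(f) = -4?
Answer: -748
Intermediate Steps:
Function('U')(J, I) = Add(-2, Mul(-3, I), Mul(3, J)) (Function('U')(J, I) = Add(Add(Mul(3, J), Mul(-3, I)), -2) = Add(Add(Mul(-3, I), Mul(3, J)), -2) = Add(-2, Mul(-3, I), Mul(3, J)))
Function('s')(x) = Add(1, Pow(x, 2)) (Function('s')(x) = Add(Pow(x, 2), 1) = Add(1, Pow(x, 2)))
Mul(Function('U')(-14, Function('g')(3, -2)), Function('s')(Function('b')(-2))) = Mul(Add(-2, Mul(-3, 0), Mul(3, -14)), Add(1, Pow(-4, 2))) = Mul(Add(-2, 0, -42), Add(1, 16)) = Mul(-44, 17) = -748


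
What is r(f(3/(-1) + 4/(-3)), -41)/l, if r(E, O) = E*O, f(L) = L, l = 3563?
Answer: 533/10689 ≈ 0.049864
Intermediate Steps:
r(f(3/(-1) + 4/(-3)), -41)/l = ((3/(-1) + 4/(-3))*(-41))/3563 = ((3*(-1) + 4*(-⅓))*(-41))*(1/3563) = ((-3 - 4/3)*(-41))*(1/3563) = -13/3*(-41)*(1/3563) = (533/3)*(1/3563) = 533/10689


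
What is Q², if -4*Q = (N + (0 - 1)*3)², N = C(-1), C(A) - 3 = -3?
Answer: 81/16 ≈ 5.0625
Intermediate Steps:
C(A) = 0 (C(A) = 3 - 3 = 0)
N = 0
Q = -9/4 (Q = -(0 + (0 - 1)*3)²/4 = -(0 - 1*3)²/4 = -(0 - 3)²/4 = -¼*(-3)² = -¼*9 = -9/4 ≈ -2.2500)
Q² = (-9/4)² = 81/16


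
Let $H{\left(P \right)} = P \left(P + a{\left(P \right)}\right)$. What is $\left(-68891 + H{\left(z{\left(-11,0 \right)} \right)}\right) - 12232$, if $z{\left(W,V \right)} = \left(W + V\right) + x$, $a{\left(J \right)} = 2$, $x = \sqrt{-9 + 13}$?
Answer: $-81060$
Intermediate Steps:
$x = 2$ ($x = \sqrt{4} = 2$)
$z{\left(W,V \right)} = 2 + V + W$ ($z{\left(W,V \right)} = \left(W + V\right) + 2 = \left(V + W\right) + 2 = 2 + V + W$)
$H{\left(P \right)} = P \left(2 + P\right)$ ($H{\left(P \right)} = P \left(P + 2\right) = P \left(2 + P\right)$)
$\left(-68891 + H{\left(z{\left(-11,0 \right)} \right)}\right) - 12232 = \left(-68891 + \left(2 + 0 - 11\right) \left(2 + \left(2 + 0 - 11\right)\right)\right) - 12232 = \left(-68891 - 9 \left(2 - 9\right)\right) - 12232 = \left(-68891 - -63\right) - 12232 = \left(-68891 + 63\right) - 12232 = -68828 - 12232 = -81060$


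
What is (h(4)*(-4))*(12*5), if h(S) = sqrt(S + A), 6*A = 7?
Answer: -40*sqrt(186) ≈ -545.53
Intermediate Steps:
A = 7/6 (A = (1/6)*7 = 7/6 ≈ 1.1667)
h(S) = sqrt(7/6 + S) (h(S) = sqrt(S + 7/6) = sqrt(7/6 + S))
(h(4)*(-4))*(12*5) = ((sqrt(42 + 36*4)/6)*(-4))*(12*5) = ((sqrt(42 + 144)/6)*(-4))*60 = ((sqrt(186)/6)*(-4))*60 = -2*sqrt(186)/3*60 = -40*sqrt(186)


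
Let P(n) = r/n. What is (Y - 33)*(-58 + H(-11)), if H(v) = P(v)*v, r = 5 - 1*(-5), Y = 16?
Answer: 816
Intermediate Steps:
r = 10 (r = 5 + 5 = 10)
P(n) = 10/n
H(v) = 10 (H(v) = (10/v)*v = 10)
(Y - 33)*(-58 + H(-11)) = (16 - 33)*(-58 + 10) = -17*(-48) = 816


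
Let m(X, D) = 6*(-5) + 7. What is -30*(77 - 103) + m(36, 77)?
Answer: 757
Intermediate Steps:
m(X, D) = -23 (m(X, D) = -30 + 7 = -23)
-30*(77 - 103) + m(36, 77) = -30*(77 - 103) - 23 = -30*(-26) - 23 = 780 - 23 = 757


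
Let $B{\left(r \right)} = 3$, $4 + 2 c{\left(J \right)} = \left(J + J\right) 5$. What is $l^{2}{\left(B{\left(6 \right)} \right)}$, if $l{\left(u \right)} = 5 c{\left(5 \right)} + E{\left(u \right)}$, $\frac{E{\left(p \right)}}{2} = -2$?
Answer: $12321$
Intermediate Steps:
$E{\left(p \right)} = -4$ ($E{\left(p \right)} = 2 \left(-2\right) = -4$)
$c{\left(J \right)} = -2 + 5 J$ ($c{\left(J \right)} = -2 + \frac{\left(J + J\right) 5}{2} = -2 + \frac{2 J 5}{2} = -2 + \frac{10 J}{2} = -2 + 5 J$)
$l{\left(u \right)} = 111$ ($l{\left(u \right)} = 5 \left(-2 + 5 \cdot 5\right) - 4 = 5 \left(-2 + 25\right) - 4 = 5 \cdot 23 - 4 = 115 - 4 = 111$)
$l^{2}{\left(B{\left(6 \right)} \right)} = 111^{2} = 12321$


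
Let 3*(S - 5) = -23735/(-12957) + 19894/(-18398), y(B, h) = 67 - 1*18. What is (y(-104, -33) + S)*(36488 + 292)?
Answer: 237825226899520/119191443 ≈ 1.9953e+6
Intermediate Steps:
y(B, h) = 49 (y(B, h) = 67 - 18 = 49)
S = 1877326631/357574329 (S = 5 + (-23735/(-12957) + 19894/(-18398))/3 = 5 + (-23735*(-1/12957) + 19894*(-1/18398))/3 = 5 + (23735/12957 - 9947/9199)/3 = 5 + (⅓)*(89454986/119191443) = 5 + 89454986/357574329 = 1877326631/357574329 ≈ 5.2502)
(y(-104, -33) + S)*(36488 + 292) = (49 + 1877326631/357574329)*(36488 + 292) = (19398468752/357574329)*36780 = 237825226899520/119191443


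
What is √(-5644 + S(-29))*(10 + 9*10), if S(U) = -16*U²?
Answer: 1000*I*√191 ≈ 13820.0*I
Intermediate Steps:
√(-5644 + S(-29))*(10 + 9*10) = √(-5644 - 16*(-29)²)*(10 + 9*10) = √(-5644 - 16*841)*(10 + 90) = √(-5644 - 13456)*100 = √(-19100)*100 = (10*I*√191)*100 = 1000*I*√191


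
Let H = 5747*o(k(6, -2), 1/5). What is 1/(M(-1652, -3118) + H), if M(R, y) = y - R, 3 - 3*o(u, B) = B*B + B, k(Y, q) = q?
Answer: 25/95531 ≈ 0.00026170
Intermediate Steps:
o(u, B) = 1 - B/3 - B²/3 (o(u, B) = 1 - (B*B + B)/3 = 1 - (B² + B)/3 = 1 - (B + B²)/3 = 1 + (-B/3 - B²/3) = 1 - B/3 - B²/3)
H = 132181/25 (H = 5747*(1 - ⅓/5 - (1/5)²/3) = 5747*(1 - ⅓*⅕ - (⅕)²/3) = 5747*(1 - 1/15 - ⅓*1/25) = 5747*(1 - 1/15 - 1/75) = 5747*(23/25) = 132181/25 ≈ 5287.2)
1/(M(-1652, -3118) + H) = 1/((-3118 - 1*(-1652)) + 132181/25) = 1/((-3118 + 1652) + 132181/25) = 1/(-1466 + 132181/25) = 1/(95531/25) = 25/95531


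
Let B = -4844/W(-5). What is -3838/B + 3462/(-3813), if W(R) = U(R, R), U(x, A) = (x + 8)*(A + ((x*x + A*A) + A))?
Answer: 144945446/1539181 ≈ 94.171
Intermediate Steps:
U(x, A) = (8 + x)*(A² + x² + 2*A) (U(x, A) = (8 + x)*(A + ((x² + A²) + A)) = (8 + x)*(A + ((A² + x²) + A)) = (8 + x)*(A + (A + A² + x²)) = (8 + x)*(A² + x² + 2*A))
W(R) = 2*R³ + 16*R + 18*R² (W(R) = R³ + 8*R² + 8*R² + 16*R + R*R² + 2*R*R = R³ + 8*R² + 8*R² + 16*R + R³ + 2*R² = 2*R³ + 16*R + 18*R²)
B = -1211/30 (B = -4844*(-1/(10*(8 + (-5)² + 9*(-5)))) = -4844*(-1/(10*(8 + 25 - 45))) = -4844/(2*(-5)*(-12)) = -4844/120 = -4844*1/120 = -1211/30 ≈ -40.367)
-3838/B + 3462/(-3813) = -3838/(-1211/30) + 3462/(-3813) = -3838*(-30/1211) + 3462*(-1/3813) = 115140/1211 - 1154/1271 = 144945446/1539181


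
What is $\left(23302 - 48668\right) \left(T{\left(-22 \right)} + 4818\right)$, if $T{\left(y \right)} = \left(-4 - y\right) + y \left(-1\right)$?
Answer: $-123228028$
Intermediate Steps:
$T{\left(y \right)} = -4 - 2 y$ ($T{\left(y \right)} = \left(-4 - y\right) - y = -4 - 2 y$)
$\left(23302 - 48668\right) \left(T{\left(-22 \right)} + 4818\right) = \left(23302 - 48668\right) \left(\left(-4 - -44\right) + 4818\right) = - 25366 \left(\left(-4 + 44\right) + 4818\right) = - 25366 \left(40 + 4818\right) = \left(-25366\right) 4858 = -123228028$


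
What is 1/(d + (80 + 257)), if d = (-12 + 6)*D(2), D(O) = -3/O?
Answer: 1/346 ≈ 0.0028902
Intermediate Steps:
d = 9 (d = (-12 + 6)*(-3/2) = -(-18)/2 = -6*(-3/2) = 9)
1/(d + (80 + 257)) = 1/(9 + (80 + 257)) = 1/(9 + 337) = 1/346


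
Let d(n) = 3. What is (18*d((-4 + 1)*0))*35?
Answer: 1890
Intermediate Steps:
(18*d((-4 + 1)*0))*35 = (18*3)*35 = 54*35 = 1890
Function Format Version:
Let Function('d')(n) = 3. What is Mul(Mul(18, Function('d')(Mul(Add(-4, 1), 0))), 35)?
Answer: 1890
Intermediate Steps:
Mul(Mul(18, Function('d')(Mul(Add(-4, 1), 0))), 35) = Mul(Mul(18, 3), 35) = Mul(54, 35) = 1890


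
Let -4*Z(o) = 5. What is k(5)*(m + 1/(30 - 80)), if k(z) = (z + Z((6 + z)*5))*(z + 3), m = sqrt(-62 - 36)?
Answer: -3/5 + 210*I*sqrt(2) ≈ -0.6 + 296.98*I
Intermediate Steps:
m = 7*I*sqrt(2) (m = sqrt(-98) = 7*I*sqrt(2) ≈ 9.8995*I)
Z(o) = -5/4 (Z(o) = -1/4*5 = -5/4)
k(z) = (3 + z)*(-5/4 + z) (k(z) = (z - 5/4)*(z + 3) = (-5/4 + z)*(3 + z) = (3 + z)*(-5/4 + z))
k(5)*(m + 1/(30 - 80)) = (-15/4 + 5**2 + (7/4)*5)*(7*I*sqrt(2) + 1/(30 - 80)) = (-15/4 + 25 + 35/4)*(7*I*sqrt(2) + 1/(-50)) = 30*(7*I*sqrt(2) - 1/50) = 30*(-1/50 + 7*I*sqrt(2)) = -3/5 + 210*I*sqrt(2)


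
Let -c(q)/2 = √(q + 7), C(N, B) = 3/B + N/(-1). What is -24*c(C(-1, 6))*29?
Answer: 696*√34 ≈ 4058.3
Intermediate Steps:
C(N, B) = -N + 3/B (C(N, B) = 3/B + N*(-1) = 3/B - N = -N + 3/B)
c(q) = -2*√(7 + q) (c(q) = -2*√(q + 7) = -2*√(7 + q))
-24*c(C(-1, 6))*29 = -(-48)*√(7 + (-1*(-1) + 3/6))*29 = -(-48)*√(7 + (1 + 3*(⅙)))*29 = -(-48)*√(7 + (1 + ½))*29 = -(-48)*√(7 + 3/2)*29 = -(-48)*√(17/2)*29 = -(-48)*√34/2*29 = -(-24)*√34*29 = (24*√34)*29 = 696*√34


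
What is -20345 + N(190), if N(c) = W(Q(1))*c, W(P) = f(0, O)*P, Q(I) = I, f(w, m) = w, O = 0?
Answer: -20345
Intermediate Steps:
W(P) = 0 (W(P) = 0*P = 0)
N(c) = 0 (N(c) = 0*c = 0)
-20345 + N(190) = -20345 + 0 = -20345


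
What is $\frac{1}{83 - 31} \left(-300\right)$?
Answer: $- \frac{75}{13} \approx -5.7692$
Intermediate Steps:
$\frac{1}{83 - 31} \left(-300\right) = \frac{1}{52} \left(-300\right) = - \frac{75}{13}$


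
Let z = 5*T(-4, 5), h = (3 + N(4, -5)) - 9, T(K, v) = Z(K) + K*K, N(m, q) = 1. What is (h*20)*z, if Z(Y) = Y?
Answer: -6000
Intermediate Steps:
T(K, v) = K + K**2 (T(K, v) = K + K*K = K + K**2)
h = -5 (h = (3 + 1) - 9 = 4 - 9 = -5)
z = 60 (z = 5*(-4*(1 - 4)) = 5*(-4*(-3)) = 5*12 = 60)
(h*20)*z = -5*20*60 = -100*60 = -6000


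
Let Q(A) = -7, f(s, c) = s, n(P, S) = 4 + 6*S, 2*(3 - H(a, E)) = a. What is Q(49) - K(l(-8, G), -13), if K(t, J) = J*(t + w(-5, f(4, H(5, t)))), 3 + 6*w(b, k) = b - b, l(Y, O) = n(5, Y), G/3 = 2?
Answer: -1171/2 ≈ -585.50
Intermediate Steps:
H(a, E) = 3 - a/2
G = 6 (G = 3*2 = 6)
l(Y, O) = 4 + 6*Y
w(b, k) = -½ (w(b, k) = -½ + (b - b)/6 = -½ + (⅙)*0 = -½ + 0 = -½)
K(t, J) = J*(-½ + t) (K(t, J) = J*(t - ½) = J*(-½ + t))
Q(49) - K(l(-8, G), -13) = -7 - (-13)*(-½ + (4 + 6*(-8))) = -7 - (-13)*(-½ + (4 - 48)) = -7 - (-13)*(-½ - 44) = -7 - (-13)*(-89)/2 = -7 - 1*1157/2 = -7 - 1157/2 = -1171/2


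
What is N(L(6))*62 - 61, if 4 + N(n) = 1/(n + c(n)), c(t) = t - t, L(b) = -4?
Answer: -649/2 ≈ -324.50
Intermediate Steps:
c(t) = 0
N(n) = -4 + 1/n (N(n) = -4 + 1/(n + 0) = -4 + 1/n)
N(L(6))*62 - 61 = (-4 + 1/(-4))*62 - 61 = (-4 - 1/4)*62 - 61 = -17/4*62 - 61 = -527/2 - 61 = -649/2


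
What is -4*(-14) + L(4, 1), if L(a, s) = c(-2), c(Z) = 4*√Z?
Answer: 56 + 4*I*√2 ≈ 56.0 + 5.6569*I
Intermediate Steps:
L(a, s) = 4*I*√2 (L(a, s) = 4*√(-2) = 4*(I*√2) = 4*I*√2)
-4*(-14) + L(4, 1) = -4*(-14) + 4*I*√2 = 56 + 4*I*√2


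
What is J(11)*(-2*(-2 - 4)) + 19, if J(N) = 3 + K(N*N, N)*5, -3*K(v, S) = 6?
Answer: -65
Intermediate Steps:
K(v, S) = -2 (K(v, S) = -⅓*6 = -2)
J(N) = -7 (J(N) = 3 - 2*5 = 3 - 10 = -7)
J(11)*(-2*(-2 - 4)) + 19 = -(-14)*(-2 - 4) + 19 = -(-14)*(-6) + 19 = -7*12 + 19 = -84 + 19 = -65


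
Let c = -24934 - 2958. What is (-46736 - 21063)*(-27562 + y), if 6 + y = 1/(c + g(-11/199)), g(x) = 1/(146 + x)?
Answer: 1514082617884834981/810067157 ≈ 1.8691e+9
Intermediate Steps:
c = -27892
y = -4860431985/810067157 (y = -6 + 1/(-27892 + 1/(146 - 11/199)) = -6 + 1/(-27892 + 1/(29043/199)) = -6 + 1/(-27892 + 199/29043) = -6 + 1/(-810067157/29043) = -6 - 29043/810067157 = -4860431985/810067157 ≈ -6.0000)
(-46736 - 21063)*(-27562 + y) = (-46736 - 21063)*(-27562 - 4860431985/810067157) = -67799*(-22331931413219/810067157) = 1514082617884834981/810067157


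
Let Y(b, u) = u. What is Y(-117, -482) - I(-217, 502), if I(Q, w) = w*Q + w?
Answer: 107950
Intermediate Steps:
I(Q, w) = w + Q*w (I(Q, w) = Q*w + w = w + Q*w)
Y(-117, -482) - I(-217, 502) = -482 - 502*(1 - 217) = -482 - 502*(-216) = -482 - 1*(-108432) = -482 + 108432 = 107950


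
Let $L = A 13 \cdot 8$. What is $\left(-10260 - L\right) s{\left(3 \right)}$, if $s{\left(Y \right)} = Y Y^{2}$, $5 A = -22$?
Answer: $- \frac{1323324}{5} \approx -2.6467 \cdot 10^{5}$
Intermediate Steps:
$A = - \frac{22}{5}$ ($A = \frac{1}{5} \left(-22\right) = - \frac{22}{5} \approx -4.4$)
$L = - \frac{2288}{5}$ ($L = \left(- \frac{22}{5}\right) 13 \cdot 8 = \left(- \frac{286}{5}\right) 8 = - \frac{2288}{5} \approx -457.6$)
$s{\left(Y \right)} = Y^{3}$
$\left(-10260 - L\right) s{\left(3 \right)} = \left(-10260 - - \frac{2288}{5}\right) 3^{3} = \left(-10260 + \frac{2288}{5}\right) 27 = \left(- \frac{49012}{5}\right) 27 = - \frac{1323324}{5}$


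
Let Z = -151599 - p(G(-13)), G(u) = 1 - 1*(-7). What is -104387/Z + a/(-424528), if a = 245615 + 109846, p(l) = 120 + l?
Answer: -9617826811/64412359856 ≈ -0.14932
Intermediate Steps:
G(u) = 8 (G(u) = 1 + 7 = 8)
a = 355461
Z = -151727 (Z = -151599 - (120 + 8) = -151599 - 1*128 = -151599 - 128 = -151727)
-104387/Z + a/(-424528) = -104387/(-151727) + 355461/(-424528) = -104387*(-1/151727) + 355461*(-1/424528) = 104387/151727 - 355461/424528 = -9617826811/64412359856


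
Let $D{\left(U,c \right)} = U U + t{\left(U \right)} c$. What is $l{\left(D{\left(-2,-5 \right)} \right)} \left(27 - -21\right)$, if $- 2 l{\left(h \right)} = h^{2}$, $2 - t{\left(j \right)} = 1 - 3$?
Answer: $-6144$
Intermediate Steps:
$t{\left(j \right)} = 4$ ($t{\left(j \right)} = 2 - \left(1 - 3\right) = 2 - -2 = 2 + 2 = 4$)
$D{\left(U,c \right)} = U^{2} + 4 c$ ($D{\left(U,c \right)} = U U + 4 c = U^{2} + 4 c$)
$l{\left(h \right)} = - \frac{h^{2}}{2}$
$l{\left(D{\left(-2,-5 \right)} \right)} \left(27 - -21\right) = - \frac{\left(\left(-2\right)^{2} + 4 \left(-5\right)\right)^{2}}{2} \left(27 - -21\right) = - \frac{\left(4 - 20\right)^{2}}{2} \left(27 + 21\right) = - \frac{\left(-16\right)^{2}}{2} \cdot 48 = \left(- \frac{1}{2}\right) 256 \cdot 48 = \left(-128\right) 48 = -6144$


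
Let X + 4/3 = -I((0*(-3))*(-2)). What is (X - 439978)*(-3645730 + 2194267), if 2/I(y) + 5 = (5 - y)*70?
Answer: 73440579123912/115 ≈ 6.3861e+11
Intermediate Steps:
I(y) = 2/(345 - 70*y) (I(y) = 2/(-5 + (5 - y)*70) = 2/(-5 + (350 - 70*y)) = 2/(345 - 70*y))
X = -154/115 (X = -4/3 - (-2)/(-345 + 70*((0*(-3))*(-2))) = -4/3 - (-2)/(-345 + 70*(0*(-2))) = -4/3 - (-2)/(-345 + 70*0) = -4/3 - (-2)/(-345 + 0) = -4/3 - (-2)/(-345) = -4/3 - (-2)*(-1)/345 = -4/3 - 1*2/345 = -4/3 - 2/345 = -154/115 ≈ -1.3391)
(X - 439978)*(-3645730 + 2194267) = (-154/115 - 439978)*(-3645730 + 2194267) = -50597624/115*(-1451463) = 73440579123912/115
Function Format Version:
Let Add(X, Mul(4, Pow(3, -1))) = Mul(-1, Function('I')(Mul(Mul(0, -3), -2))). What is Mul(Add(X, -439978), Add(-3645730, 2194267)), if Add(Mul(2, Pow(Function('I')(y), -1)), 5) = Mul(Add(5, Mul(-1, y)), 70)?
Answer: Rational(73440579123912, 115) ≈ 6.3861e+11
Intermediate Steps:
Function('I')(y) = Mul(2, Pow(Add(345, Mul(-70, y)), -1)) (Function('I')(y) = Mul(2, Pow(Add(-5, Mul(Add(5, Mul(-1, y)), 70)), -1)) = Mul(2, Pow(Add(-5, Add(350, Mul(-70, y))), -1)) = Mul(2, Pow(Add(345, Mul(-70, y)), -1)))
X = Rational(-154, 115) (X = Add(Rational(-4, 3), Mul(-1, Mul(-2, Pow(Add(-345, Mul(70, Mul(Mul(0, -3), -2))), -1)))) = Add(Rational(-4, 3), Mul(-1, Mul(-2, Pow(Add(-345, Mul(70, Mul(0, -2))), -1)))) = Add(Rational(-4, 3), Mul(-1, Mul(-2, Pow(Add(-345, Mul(70, 0)), -1)))) = Add(Rational(-4, 3), Mul(-1, Mul(-2, Pow(Add(-345, 0), -1)))) = Add(Rational(-4, 3), Mul(-1, Mul(-2, Pow(-345, -1)))) = Add(Rational(-4, 3), Mul(-1, Mul(-2, Rational(-1, 345)))) = Add(Rational(-4, 3), Mul(-1, Rational(2, 345))) = Add(Rational(-4, 3), Rational(-2, 345)) = Rational(-154, 115) ≈ -1.3391)
Mul(Add(X, -439978), Add(-3645730, 2194267)) = Mul(Add(Rational(-154, 115), -439978), Add(-3645730, 2194267)) = Mul(Rational(-50597624, 115), -1451463) = Rational(73440579123912, 115)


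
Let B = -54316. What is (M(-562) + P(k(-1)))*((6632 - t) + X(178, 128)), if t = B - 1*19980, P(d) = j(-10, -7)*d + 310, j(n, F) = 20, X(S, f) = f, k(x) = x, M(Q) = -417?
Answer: -10294112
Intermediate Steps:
P(d) = 310 + 20*d (P(d) = 20*d + 310 = 310 + 20*d)
t = -74296 (t = -54316 - 1*19980 = -54316 - 19980 = -74296)
(M(-562) + P(k(-1)))*((6632 - t) + X(178, 128)) = (-417 + (310 + 20*(-1)))*((6632 - 1*(-74296)) + 128) = (-417 + (310 - 20))*((6632 + 74296) + 128) = (-417 + 290)*(80928 + 128) = -127*81056 = -10294112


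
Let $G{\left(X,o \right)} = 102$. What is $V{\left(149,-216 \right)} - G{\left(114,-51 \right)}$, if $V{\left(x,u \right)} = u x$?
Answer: $-32286$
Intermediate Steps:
$V{\left(149,-216 \right)} - G{\left(114,-51 \right)} = \left(-216\right) 149 - 102 = -32184 - 102 = -32286$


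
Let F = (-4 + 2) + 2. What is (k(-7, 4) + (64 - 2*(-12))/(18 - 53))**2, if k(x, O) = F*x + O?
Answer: 2704/1225 ≈ 2.2073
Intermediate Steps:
F = 0 (F = -2 + 2 = 0)
k(x, O) = O (k(x, O) = 0*x + O = 0 + O = O)
(k(-7, 4) + (64 - 2*(-12))/(18 - 53))**2 = (4 + (64 - 2*(-12))/(18 - 53))**2 = (4 + (64 + 24)/(-35))**2 = (4 + 88*(-1/35))**2 = (4 - 88/35)**2 = (52/35)**2 = 2704/1225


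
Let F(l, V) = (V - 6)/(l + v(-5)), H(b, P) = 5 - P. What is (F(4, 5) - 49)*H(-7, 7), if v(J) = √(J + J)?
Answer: 1278/13 - I*√10/13 ≈ 98.308 - 0.24325*I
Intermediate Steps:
v(J) = √2*√J (v(J) = √(2*J) = √2*√J)
F(l, V) = (-6 + V)/(l + I*√10) (F(l, V) = (V - 6)/(l + √2*√(-5)) = (-6 + V)/(l + √2*(I*√5)) = (-6 + V)/(l + I*√10))
(F(4, 5) - 49)*H(-7, 7) = ((-6 + 5)/(4 + I*√10) - 49)*(5 - 1*7) = (-1/(4 + I*√10) - 49)*(5 - 7) = (-1/(4 + I*√10) - 49)*(-2) = (-49 - 1/(4 + I*√10))*(-2) = 98 + 2/(4 + I*√10)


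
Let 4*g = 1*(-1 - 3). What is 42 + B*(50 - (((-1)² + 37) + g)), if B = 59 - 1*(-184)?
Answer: 3201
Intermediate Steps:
B = 243 (B = 59 + 184 = 243)
g = -1 (g = (1*(-1 - 3))/4 = (1*(-4))/4 = (¼)*(-4) = -1)
42 + B*(50 - (((-1)² + 37) + g)) = 42 + 243*(50 - (((-1)² + 37) - 1)) = 42 + 243*(50 - ((1 + 37) - 1)) = 42 + 243*(50 - (38 - 1)) = 42 + 243*(50 - 1*37) = 42 + 243*(50 - 37) = 42 + 243*13 = 42 + 3159 = 3201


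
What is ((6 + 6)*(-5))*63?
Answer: -3780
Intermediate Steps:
((6 + 6)*(-5))*63 = (12*(-5))*63 = -60*63 = -3780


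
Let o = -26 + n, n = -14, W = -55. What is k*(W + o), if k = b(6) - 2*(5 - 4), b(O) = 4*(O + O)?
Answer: -4370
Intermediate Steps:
b(O) = 8*O (b(O) = 4*(2*O) = 8*O)
o = -40 (o = -26 - 14 = -40)
k = 46 (k = 8*6 - 2*(5 - 4) = 48 - 2 = 46)
k*(W + o) = 46*(-55 - 40) = 46*(-95) = -4370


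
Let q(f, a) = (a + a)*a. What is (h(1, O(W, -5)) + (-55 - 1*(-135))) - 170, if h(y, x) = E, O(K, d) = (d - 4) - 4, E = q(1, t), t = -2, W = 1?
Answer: -82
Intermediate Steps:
q(f, a) = 2*a**2 (q(f, a) = (2*a)*a = 2*a**2)
E = 8 (E = 2*(-2)**2 = 2*4 = 8)
O(K, d) = -8 + d (O(K, d) = (-4 + d) - 4 = -8 + d)
h(y, x) = 8
(h(1, O(W, -5)) + (-55 - 1*(-135))) - 170 = (8 + (-55 - 1*(-135))) - 170 = (8 + (-55 + 135)) - 170 = (8 + 80) - 170 = 88 - 170 = -82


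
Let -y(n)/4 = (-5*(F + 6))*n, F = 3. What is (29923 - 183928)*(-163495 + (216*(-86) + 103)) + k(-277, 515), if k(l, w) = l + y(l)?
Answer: 28023931703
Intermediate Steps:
y(n) = 180*n (y(n) = -4*(-5*(3 + 6))*n = -4*(-5*9)*n = -(-180)*n = 180*n)
k(l, w) = 181*l (k(l, w) = l + 180*l = 181*l)
(29923 - 183928)*(-163495 + (216*(-86) + 103)) + k(-277, 515) = (29923 - 183928)*(-163495 + (216*(-86) + 103)) + 181*(-277) = -154005*(-163495 + (-18576 + 103)) - 50137 = -154005*(-163495 - 18473) - 50137 = -154005*(-181968) - 50137 = 28023981840 - 50137 = 28023931703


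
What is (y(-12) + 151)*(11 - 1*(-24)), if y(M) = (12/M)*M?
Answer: 5705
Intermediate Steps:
y(M) = 12
(y(-12) + 151)*(11 - 1*(-24)) = (12 + 151)*(11 - 1*(-24)) = 163*(11 + 24) = 163*35 = 5705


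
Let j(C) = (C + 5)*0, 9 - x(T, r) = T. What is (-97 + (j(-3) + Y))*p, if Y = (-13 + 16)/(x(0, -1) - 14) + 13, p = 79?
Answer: -33417/5 ≈ -6683.4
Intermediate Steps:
x(T, r) = 9 - T
Y = 62/5 (Y = (-13 + 16)/((9 - 1*0) - 14) + 13 = 3/((9 + 0) - 14) + 13 = 3/(9 - 14) + 13 = 3/(-5) + 13 = 3*(-⅕) + 13 = -⅗ + 13 = 62/5 ≈ 12.400)
j(C) = 0 (j(C) = (5 + C)*0 = 0)
(-97 + (j(-3) + Y))*p = (-97 + (0 + 62/5))*79 = (-97 + 62/5)*79 = -423/5*79 = -33417/5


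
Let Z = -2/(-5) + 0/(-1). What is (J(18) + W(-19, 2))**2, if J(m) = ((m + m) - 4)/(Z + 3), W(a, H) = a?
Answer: 26569/289 ≈ 91.934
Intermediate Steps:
Z = 2/5 (Z = -2*(-1/5) + 0*(-1) = 2/5 + 0 = 2/5 ≈ 0.40000)
J(m) = -20/17 + 10*m/17 (J(m) = ((m + m) - 4)/(2/5 + 3) = (2*m - 4)/(17/5) = (-4 + 2*m)*(5/17) = -20/17 + 10*m/17)
(J(18) + W(-19, 2))**2 = ((-20/17 + (10/17)*18) - 19)**2 = ((-20/17 + 180/17) - 19)**2 = (160/17 - 19)**2 = (-163/17)**2 = 26569/289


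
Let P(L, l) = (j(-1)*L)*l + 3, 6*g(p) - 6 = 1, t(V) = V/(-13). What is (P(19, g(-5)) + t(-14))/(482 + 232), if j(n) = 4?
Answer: 3617/27846 ≈ 0.12989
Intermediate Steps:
t(V) = -V/13 (t(V) = V*(-1/13) = -V/13)
g(p) = 7/6 (g(p) = 1 + (⅙)*1 = 1 + ⅙ = 7/6)
P(L, l) = 3 + 4*L*l (P(L, l) = (4*L)*l + 3 = 4*L*l + 3 = 3 + 4*L*l)
(P(19, g(-5)) + t(-14))/(482 + 232) = ((3 + 4*19*(7/6)) - 1/13*(-14))/(482 + 232) = ((3 + 266/3) + 14/13)/714 = (275/3 + 14/13)*(1/714) = (3617/39)*(1/714) = 3617/27846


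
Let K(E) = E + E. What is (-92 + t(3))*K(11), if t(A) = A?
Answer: -1958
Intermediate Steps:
K(E) = 2*E
(-92 + t(3))*K(11) = (-92 + 3)*(2*11) = -89*22 = -1958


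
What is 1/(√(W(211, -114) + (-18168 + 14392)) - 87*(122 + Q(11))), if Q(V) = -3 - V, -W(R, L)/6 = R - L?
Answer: -4698/44145271 - I*√5726/88290542 ≈ -0.00010642 - 8.5706e-7*I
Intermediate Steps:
W(R, L) = -6*R + 6*L (W(R, L) = -6*(R - L) = -6*R + 6*L)
1/(√(W(211, -114) + (-18168 + 14392)) - 87*(122 + Q(11))) = 1/(√((-6*211 + 6*(-114)) + (-18168 + 14392)) - 87*(122 + (-3 - 1*11))) = 1/(√((-1266 - 684) - 3776) - 87*(122 + (-3 - 11))) = 1/(√(-1950 - 3776) - 87*(122 - 14)) = 1/(√(-5726) - 87*108) = 1/(I*√5726 - 9396) = 1/(-9396 + I*√5726)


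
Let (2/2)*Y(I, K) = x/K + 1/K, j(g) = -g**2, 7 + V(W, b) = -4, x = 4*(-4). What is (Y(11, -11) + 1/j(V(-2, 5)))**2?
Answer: 26896/14641 ≈ 1.8370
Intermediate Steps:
x = -16
V(W, b) = -11 (V(W, b) = -7 - 4 = -11)
Y(I, K) = -15/K (Y(I, K) = -16/K + 1/K = -15/K)
(Y(11, -11) + 1/j(V(-2, 5)))**2 = (-15/(-11) + 1/(-1*(-11)**2))**2 = (-15*(-1/11) + 1/(-1*121))**2 = (15/11 + 1/(-121))**2 = (15/11 - 1/121)**2 = (164/121)**2 = 26896/14641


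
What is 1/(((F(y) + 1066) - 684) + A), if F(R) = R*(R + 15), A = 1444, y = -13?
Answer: 1/1800 ≈ 0.00055556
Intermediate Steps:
F(R) = R*(15 + R)
1/(((F(y) + 1066) - 684) + A) = 1/(((-13*(15 - 13) + 1066) - 684) + 1444) = 1/(((-13*2 + 1066) - 684) + 1444) = 1/(((-26 + 1066) - 684) + 1444) = 1/((1040 - 684) + 1444) = 1/(356 + 1444) = 1/1800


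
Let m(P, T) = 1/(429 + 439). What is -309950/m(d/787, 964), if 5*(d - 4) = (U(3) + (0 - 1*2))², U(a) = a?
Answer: -269036600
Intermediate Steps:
d = 21/5 (d = 4 + (3 + (0 - 1*2))²/5 = 4 + (3 + (0 - 2))²/5 = 4 + (3 - 2)²/5 = 4 + (⅕)*1² = 4 + (⅕)*1 = 4 + ⅕ = 21/5 ≈ 4.2000)
m(P, T) = 1/868
-309950/m(d/787, 964) = -309950/1/868 = -309950*868 = -269036600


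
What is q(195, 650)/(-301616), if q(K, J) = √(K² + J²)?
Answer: -65*√109/301616 ≈ -0.0022499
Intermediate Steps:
q(K, J) = √(J² + K²)
q(195, 650)/(-301616) = √(650² + 195²)/(-301616) = √(422500 + 38025)*(-1/301616) = √460525*(-1/301616) = (65*√109)*(-1/301616) = -65*√109/301616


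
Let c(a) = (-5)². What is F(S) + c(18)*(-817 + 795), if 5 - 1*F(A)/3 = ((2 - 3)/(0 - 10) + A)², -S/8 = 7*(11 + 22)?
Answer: -1024473823/100 ≈ -1.0245e+7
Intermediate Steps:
c(a) = 25
S = -1848 (S = -56*(11 + 22) = -56*33 = -8*231 = -1848)
F(A) = 15 - 3*(⅒ + A)² (F(A) = 15 - 3*((2 - 3)/(0 - 10) + A)² = 15 - 3*(-1/(-10) + A)² = 15 - 3*(-1*(-⅒) + A)² = 15 - 3*(⅒ + A)²)
F(S) + c(18)*(-817 + 795) = (15 - 3*(1 + 10*(-1848))²/100) + 25*(-817 + 795) = (15 - 3*(1 - 18480)²/100) + 25*(-22) = (15 - 3/100*(-18479)²) - 550 = (15 - 3/100*341473441) - 550 = (15 - 1024420323/100) - 550 = -1024418823/100 - 550 = -1024473823/100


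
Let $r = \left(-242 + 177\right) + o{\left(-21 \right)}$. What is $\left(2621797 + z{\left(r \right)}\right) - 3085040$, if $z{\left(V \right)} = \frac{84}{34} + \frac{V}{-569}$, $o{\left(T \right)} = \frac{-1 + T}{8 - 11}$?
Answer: $- \frac{13442773982}{29019} \approx -4.6324 \cdot 10^{5}$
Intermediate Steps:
$o{\left(T \right)} = \frac{1}{3} - \frac{T}{3}$ ($o{\left(T \right)} = \frac{-1 + T}{-3} = \left(-1 + T\right) \left(- \frac{1}{3}\right) = \frac{1}{3} - \frac{T}{3}$)
$r = - \frac{173}{3}$ ($r = \left(-242 + 177\right) + \left(\frac{1}{3} - -7\right) = -65 + \left(\frac{1}{3} + 7\right) = -65 + \frac{22}{3} = - \frac{173}{3} \approx -57.667$)
$z{\left(V \right)} = \frac{42}{17} - \frac{V}{569}$ ($z{\left(V \right)} = 84 \cdot \frac{1}{34} + V \left(- \frac{1}{569}\right) = \frac{42}{17} - \frac{V}{569}$)
$\left(2621797 + z{\left(r \right)}\right) - 3085040 = \left(2621797 + \left(\frac{42}{17} - - \frac{173}{1707}\right)\right) - 3085040 = \left(2621797 + \left(\frac{42}{17} + \frac{173}{1707}\right)\right) - 3085040 = \left(2621797 + \frac{74635}{29019}\right) - 3085040 = \frac{76082001778}{29019} - 3085040 = - \frac{13442773982}{29019}$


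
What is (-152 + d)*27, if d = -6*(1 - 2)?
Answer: -3942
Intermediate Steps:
d = 6 (d = -6*(-1) = 6)
(-152 + d)*27 = (-152 + 6)*27 = -146*27 = -3942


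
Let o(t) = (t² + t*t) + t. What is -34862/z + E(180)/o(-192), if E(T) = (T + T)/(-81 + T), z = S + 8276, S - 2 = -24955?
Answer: 1175016643/562081608 ≈ 2.0905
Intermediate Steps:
S = -24953 (S = 2 - 24955 = -24953)
z = -16677 (z = -24953 + 8276 = -16677)
E(T) = 2*T/(-81 + T) (E(T) = (2*T)/(-81 + T) = 2*T/(-81 + T))
o(t) = t + 2*t² (o(t) = (t² + t²) + t = 2*t² + t = t + 2*t²)
-34862/z + E(180)/o(-192) = -34862/(-16677) + (2*180/(-81 + 180))/((-192*(1 + 2*(-192)))) = -34862*(-1/16677) + (2*180/99)/((-192*(1 - 384))) = 34862/16677 + (2*180*(1/99))/((-192*(-383))) = 34862/16677 + (40/11)/73536 = 34862/16677 + (40/11)*(1/73536) = 34862/16677 + 5/101112 = 1175016643/562081608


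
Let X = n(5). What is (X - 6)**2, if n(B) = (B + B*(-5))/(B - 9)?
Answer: 1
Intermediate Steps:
n(B) = -4*B/(-9 + B) (n(B) = (B - 5*B)/(-9 + B) = (-4*B)/(-9 + B) = -4*B/(-9 + B))
X = 5 (X = -4*5/(-9 + 5) = -4*5/(-4) = -4*5*(-1/4) = 5)
(X - 6)**2 = (5 - 6)**2 = (-1)**2 = 1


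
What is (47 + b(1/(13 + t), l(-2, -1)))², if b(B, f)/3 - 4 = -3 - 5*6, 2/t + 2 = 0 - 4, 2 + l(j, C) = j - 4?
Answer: 1600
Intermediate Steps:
l(j, C) = -6 + j (l(j, C) = -2 + (j - 4) = -2 + (-4 + j) = -6 + j)
t = -⅓ (t = 2/(-2 + (0 - 4)) = 2/(-2 - 4) = 2/(-6) = 2*(-⅙) = -⅓ ≈ -0.33333)
b(B, f) = -87 (b(B, f) = 12 + 3*(-3 - 5*6) = 12 + 3*(-3 - 30) = 12 + 3*(-33) = 12 - 99 = -87)
(47 + b(1/(13 + t), l(-2, -1)))² = (47 - 87)² = (-40)² = 1600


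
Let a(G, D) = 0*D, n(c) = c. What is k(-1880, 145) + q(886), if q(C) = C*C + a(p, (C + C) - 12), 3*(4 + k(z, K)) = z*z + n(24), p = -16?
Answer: 5889400/3 ≈ 1.9631e+6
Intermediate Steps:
a(G, D) = 0
k(z, K) = 4 + z**2/3 (k(z, K) = -4 + (z*z + 24)/3 = -4 + (z**2 + 24)/3 = -4 + (24 + z**2)/3 = -4 + (8 + z**2/3) = 4 + z**2/3)
q(C) = C**2 (q(C) = C*C + 0 = C**2 + 0 = C**2)
k(-1880, 145) + q(886) = (4 + (1/3)*(-1880)**2) + 886**2 = (4 + (1/3)*3534400) + 784996 = (4 + 3534400/3) + 784996 = 3534412/3 + 784996 = 5889400/3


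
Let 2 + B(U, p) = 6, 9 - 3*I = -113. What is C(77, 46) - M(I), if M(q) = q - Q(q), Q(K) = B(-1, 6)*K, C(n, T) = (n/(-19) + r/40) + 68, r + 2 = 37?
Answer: 28397/152 ≈ 186.82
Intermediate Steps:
I = 122/3 (I = 3 - ⅓*(-113) = 3 + 113/3 = 122/3 ≈ 40.667)
B(U, p) = 4 (B(U, p) = -2 + 6 = 4)
r = 35 (r = -2 + 37 = 35)
C(n, T) = 551/8 - n/19 (C(n, T) = (n/(-19) + 35/40) + 68 = (n*(-1/19) + 35*(1/40)) + 68 = (-n/19 + 7/8) + 68 = (7/8 - n/19) + 68 = 551/8 - n/19)
Q(K) = 4*K
M(q) = -3*q (M(q) = q - 4*q = -3*q)
C(77, 46) - M(I) = (551/8 - 1/19*77) - (-3)*122/3 = (551/8 - 77/19) - 1*(-122) = 9853/152 + 122 = 28397/152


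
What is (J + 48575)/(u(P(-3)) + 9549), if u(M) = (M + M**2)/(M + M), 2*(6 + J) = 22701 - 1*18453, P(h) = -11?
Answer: 50693/9544 ≈ 5.3115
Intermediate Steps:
J = 2118 (J = -6 + (22701 - 1*18453)/2 = -6 + (22701 - 18453)/2 = -6 + (1/2)*4248 = -6 + 2124 = 2118)
u(M) = (M + M**2)/(2*M) (u(M) = (M + M**2)/((2*M)) = (M + M**2)*(1/(2*M)) = (M + M**2)/(2*M))
(J + 48575)/(u(P(-3)) + 9549) = (2118 + 48575)/((1/2 + (1/2)*(-11)) + 9549) = 50693/((1/2 - 11/2) + 9549) = 50693/(-5 + 9549) = 50693/9544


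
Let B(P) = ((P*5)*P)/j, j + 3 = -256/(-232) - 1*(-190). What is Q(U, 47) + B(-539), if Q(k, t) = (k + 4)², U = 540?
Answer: 331291285/1091 ≈ 3.0366e+5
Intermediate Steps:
j = 5455/29 (j = -3 + (-256/(-232) - 1*(-190)) = -3 + (-256*(-1/232) + 190) = -3 + (32/29 + 190) = -3 + 5542/29 = 5455/29 ≈ 188.10)
B(P) = 29*P²/1091 (B(P) = ((P*5)*P)/(5455/29) = ((5*P)*P)*(29/5455) = (5*P²)*(29/5455) = 29*P²/1091)
Q(k, t) = (4 + k)²
Q(U, 47) + B(-539) = (4 + 540)² + (29/1091)*(-539)² = 544² + (29/1091)*290521 = 295936 + 8425109/1091 = 331291285/1091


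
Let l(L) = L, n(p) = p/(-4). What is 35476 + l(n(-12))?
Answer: 35479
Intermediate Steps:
n(p) = -p/4 (n(p) = p*(-¼) = -p/4)
35476 + l(n(-12)) = 35476 - ¼*(-12) = 35476 + 3 = 35479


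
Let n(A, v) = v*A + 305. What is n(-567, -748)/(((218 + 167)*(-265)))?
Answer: -424421/102025 ≈ -4.1600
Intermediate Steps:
n(A, v) = 305 + A*v (n(A, v) = A*v + 305 = 305 + A*v)
n(-567, -748)/(((218 + 167)*(-265))) = (305 - 567*(-748))/(((218 + 167)*(-265))) = (305 + 424116)/((385*(-265))) = 424421/(-102025) = 424421*(-1/102025) = -424421/102025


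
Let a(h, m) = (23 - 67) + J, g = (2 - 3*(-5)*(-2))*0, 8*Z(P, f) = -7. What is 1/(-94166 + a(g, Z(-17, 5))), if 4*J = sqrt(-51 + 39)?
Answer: -376840/35502096403 - 2*I*sqrt(3)/35502096403 ≈ -1.0615e-5 - 9.7575e-11*I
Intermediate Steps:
J = I*sqrt(3)/2 (J = sqrt(-51 + 39)/4 = sqrt(-12)/4 = (2*I*sqrt(3))/4 = I*sqrt(3)/2 ≈ 0.86602*I)
Z(P, f) = -7/8 (Z(P, f) = (1/8)*(-7) = -7/8)
g = 0 (g = (2 + 15*(-2))*0 = (2 - 30)*0 = -28*0 = 0)
a(h, m) = -44 + I*sqrt(3)/2 (a(h, m) = (23 - 67) + I*sqrt(3)/2 = -44 + I*sqrt(3)/2)
1/(-94166 + a(g, Z(-17, 5))) = 1/(-94166 + (-44 + I*sqrt(3)/2)) = 1/(-94210 + I*sqrt(3)/2)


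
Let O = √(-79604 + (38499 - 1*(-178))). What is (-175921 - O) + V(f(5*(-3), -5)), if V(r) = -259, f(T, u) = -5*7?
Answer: -176180 - I*√40927 ≈ -1.7618e+5 - 202.3*I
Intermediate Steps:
f(T, u) = -35
O = I*√40927 (O = √(-79604 + (38499 + 178)) = √(-79604 + 38677) = √(-40927) = I*√40927 ≈ 202.3*I)
(-175921 - O) + V(f(5*(-3), -5)) = (-175921 - I*√40927) - 259 = -176180 - I*√40927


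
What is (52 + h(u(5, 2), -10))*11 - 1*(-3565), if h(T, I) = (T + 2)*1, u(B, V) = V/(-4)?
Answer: 8307/2 ≈ 4153.5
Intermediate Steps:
u(B, V) = -V/4 (u(B, V) = V*(-1/4) = -V/4)
h(T, I) = 2 + T (h(T, I) = (2 + T)*1 = 2 + T)
(52 + h(u(5, 2), -10))*11 - 1*(-3565) = (52 + (2 - 1/4*2))*11 - 1*(-3565) = (52 + (2 - 1/2))*11 + 3565 = (52 + 3/2)*11 + 3565 = (107/2)*11 + 3565 = 1177/2 + 3565 = 8307/2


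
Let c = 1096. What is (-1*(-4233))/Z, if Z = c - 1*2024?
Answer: -4233/928 ≈ -4.5614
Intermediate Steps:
Z = -928 (Z = 1096 - 1*2024 = 1096 - 2024 = -928)
(-1*(-4233))/Z = -1*(-4233)/(-928) = 4233*(-1/928) = -4233/928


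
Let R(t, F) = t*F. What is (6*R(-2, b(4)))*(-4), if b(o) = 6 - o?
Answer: 96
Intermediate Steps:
R(t, F) = F*t
(6*R(-2, b(4)))*(-4) = (6*((6 - 1*4)*(-2)))*(-4) = (6*((6 - 4)*(-2)))*(-4) = (6*(2*(-2)))*(-4) = (6*(-4))*(-4) = -24*(-4) = 96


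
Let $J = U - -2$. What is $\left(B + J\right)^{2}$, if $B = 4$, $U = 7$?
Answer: $169$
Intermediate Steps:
$J = 9$ ($J = 7 - -2 = 7 + 2 = 9$)
$\left(B + J\right)^{2} = \left(4 + 9\right)^{2} = 13^{2} = 169$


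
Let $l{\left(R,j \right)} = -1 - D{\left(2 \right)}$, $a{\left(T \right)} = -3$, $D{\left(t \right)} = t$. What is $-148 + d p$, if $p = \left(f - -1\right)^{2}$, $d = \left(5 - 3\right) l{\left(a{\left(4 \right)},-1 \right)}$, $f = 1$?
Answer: $-172$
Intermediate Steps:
$l{\left(R,j \right)} = -3$ ($l{\left(R,j \right)} = -1 - 2 = -3$)
$d = -6$ ($d = \left(5 - 3\right) \left(-3\right) = 2 \left(-3\right) = -6$)
$p = 4$ ($p = \left(1 - -1\right)^{2} = \left(1 + \left(-1 + 2\right)\right)^{2} = \left(1 + 1\right)^{2} = 2^{2} = 4$)
$-148 + d p = -148 - 24 = -172$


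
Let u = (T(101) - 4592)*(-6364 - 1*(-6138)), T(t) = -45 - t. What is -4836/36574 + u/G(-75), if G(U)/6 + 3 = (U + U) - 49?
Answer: -4896107693/5540961 ≈ -883.62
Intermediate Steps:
G(U) = -312 + 12*U (G(U) = -18 + 6*((U + U) - 49) = -18 + 6*(2*U - 49) = -18 + 6*(-49 + 2*U) = -18 + (-294 + 12*U) = -312 + 12*U)
u = 1070788 (u = ((-45 - 1*101) - 4592)*(-6364 - 1*(-6138)) = ((-45 - 101) - 4592)*(-6364 + 6138) = (-146 - 4592)*(-226) = -4738*(-226) = 1070788)
-4836/36574 + u/G(-75) = -4836/36574 + 1070788/(-312 + 12*(-75)) = -4836*1/36574 + 1070788/(-312 - 900) = -2418/18287 + 1070788/(-1212) = -2418/18287 + 1070788*(-1/1212) = -2418/18287 - 267697/303 = -4896107693/5540961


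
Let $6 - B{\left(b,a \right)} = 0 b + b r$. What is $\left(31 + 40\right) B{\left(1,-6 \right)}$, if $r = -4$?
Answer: $710$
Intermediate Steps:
$B{\left(b,a \right)} = 6 + 4 b$ ($B{\left(b,a \right)} = 6 - \left(0 b + b \left(-4\right)\right) = 6 - \left(0 - 4 b\right) = 6 - - 4 b = 6 + 4 b$)
$\left(31 + 40\right) B{\left(1,-6 \right)} = \left(31 + 40\right) \left(6 + 4 \cdot 1\right) = 71 \left(6 + 4\right) = 71 \cdot 10 = 710$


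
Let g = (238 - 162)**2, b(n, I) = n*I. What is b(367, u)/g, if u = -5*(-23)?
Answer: 42205/5776 ≈ 7.3070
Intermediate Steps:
u = 115
b(n, I) = I*n
g = 5776 (g = 76**2 = 5776)
b(367, u)/g = (115*367)/5776 = 42205*(1/5776) = 42205/5776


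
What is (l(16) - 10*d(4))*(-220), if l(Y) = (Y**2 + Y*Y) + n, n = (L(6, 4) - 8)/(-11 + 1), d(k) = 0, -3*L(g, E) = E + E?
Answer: -338624/3 ≈ -1.1287e+5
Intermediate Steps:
L(g, E) = -2*E/3 (L(g, E) = -(E + E)/3 = -2*E/3)
n = 16/15 (n = (-2/3*4 - 8)/(-11 + 1) = (-8/3 - 8)/(-10) = -32/3*(-1/10) = 16/15 ≈ 1.0667)
l(Y) = 16/15 + 2*Y**2 (l(Y) = (Y**2 + Y*Y) + 16/15 = (Y**2 + Y**2) + 16/15 = 2*Y**2 + 16/15 = 16/15 + 2*Y**2)
(l(16) - 10*d(4))*(-220) = ((16/15 + 2*16**2) - 10*0)*(-220) = ((16/15 + 2*256) + 0)*(-220) = ((16/15 + 512) + 0)*(-220) = (7696/15 + 0)*(-220) = (7696/15)*(-220) = -338624/3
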